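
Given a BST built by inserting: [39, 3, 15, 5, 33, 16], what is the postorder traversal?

Tree insertion order: [39, 3, 15, 5, 33, 16]
Tree (level-order array): [39, 3, None, None, 15, 5, 33, None, None, 16]
Postorder traversal: [5, 16, 33, 15, 3, 39]


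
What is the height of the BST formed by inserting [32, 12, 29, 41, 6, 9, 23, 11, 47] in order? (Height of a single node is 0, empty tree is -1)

Insertion order: [32, 12, 29, 41, 6, 9, 23, 11, 47]
Tree (level-order array): [32, 12, 41, 6, 29, None, 47, None, 9, 23, None, None, None, None, 11]
Compute height bottom-up (empty subtree = -1):
  height(11) = 1 + max(-1, -1) = 0
  height(9) = 1 + max(-1, 0) = 1
  height(6) = 1 + max(-1, 1) = 2
  height(23) = 1 + max(-1, -1) = 0
  height(29) = 1 + max(0, -1) = 1
  height(12) = 1 + max(2, 1) = 3
  height(47) = 1 + max(-1, -1) = 0
  height(41) = 1 + max(-1, 0) = 1
  height(32) = 1 + max(3, 1) = 4
Height = 4


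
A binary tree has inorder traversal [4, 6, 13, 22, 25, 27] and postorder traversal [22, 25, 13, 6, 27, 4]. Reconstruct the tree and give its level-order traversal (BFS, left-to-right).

Inorder:   [4, 6, 13, 22, 25, 27]
Postorder: [22, 25, 13, 6, 27, 4]
Algorithm: postorder visits root last, so walk postorder right-to-left;
each value is the root of the current inorder slice — split it at that
value, recurse on the right subtree first, then the left.
Recursive splits:
  root=4; inorder splits into left=[], right=[6, 13, 22, 25, 27]
  root=27; inorder splits into left=[6, 13, 22, 25], right=[]
  root=6; inorder splits into left=[], right=[13, 22, 25]
  root=13; inorder splits into left=[], right=[22, 25]
  root=25; inorder splits into left=[22], right=[]
  root=22; inorder splits into left=[], right=[]
Reconstructed level-order: [4, 27, 6, 13, 25, 22]


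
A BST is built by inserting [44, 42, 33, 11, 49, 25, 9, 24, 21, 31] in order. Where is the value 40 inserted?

Starting tree (level order): [44, 42, 49, 33, None, None, None, 11, None, 9, 25, None, None, 24, 31, 21]
Insertion path: 44 -> 42 -> 33
Result: insert 40 as right child of 33
Final tree (level order): [44, 42, 49, 33, None, None, None, 11, 40, 9, 25, None, None, None, None, 24, 31, 21]


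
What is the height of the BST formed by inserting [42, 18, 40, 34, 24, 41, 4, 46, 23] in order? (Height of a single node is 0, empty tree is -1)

Insertion order: [42, 18, 40, 34, 24, 41, 4, 46, 23]
Tree (level-order array): [42, 18, 46, 4, 40, None, None, None, None, 34, 41, 24, None, None, None, 23]
Compute height bottom-up (empty subtree = -1):
  height(4) = 1 + max(-1, -1) = 0
  height(23) = 1 + max(-1, -1) = 0
  height(24) = 1 + max(0, -1) = 1
  height(34) = 1 + max(1, -1) = 2
  height(41) = 1 + max(-1, -1) = 0
  height(40) = 1 + max(2, 0) = 3
  height(18) = 1 + max(0, 3) = 4
  height(46) = 1 + max(-1, -1) = 0
  height(42) = 1 + max(4, 0) = 5
Height = 5


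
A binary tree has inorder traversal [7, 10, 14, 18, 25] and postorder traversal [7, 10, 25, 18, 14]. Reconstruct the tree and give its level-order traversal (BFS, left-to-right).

Inorder:   [7, 10, 14, 18, 25]
Postorder: [7, 10, 25, 18, 14]
Algorithm: postorder visits root last, so walk postorder right-to-left;
each value is the root of the current inorder slice — split it at that
value, recurse on the right subtree first, then the left.
Recursive splits:
  root=14; inorder splits into left=[7, 10], right=[18, 25]
  root=18; inorder splits into left=[], right=[25]
  root=25; inorder splits into left=[], right=[]
  root=10; inorder splits into left=[7], right=[]
  root=7; inorder splits into left=[], right=[]
Reconstructed level-order: [14, 10, 18, 7, 25]


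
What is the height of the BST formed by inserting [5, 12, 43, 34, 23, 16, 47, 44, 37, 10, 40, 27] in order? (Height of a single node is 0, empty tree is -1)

Insertion order: [5, 12, 43, 34, 23, 16, 47, 44, 37, 10, 40, 27]
Tree (level-order array): [5, None, 12, 10, 43, None, None, 34, 47, 23, 37, 44, None, 16, 27, None, 40]
Compute height bottom-up (empty subtree = -1):
  height(10) = 1 + max(-1, -1) = 0
  height(16) = 1 + max(-1, -1) = 0
  height(27) = 1 + max(-1, -1) = 0
  height(23) = 1 + max(0, 0) = 1
  height(40) = 1 + max(-1, -1) = 0
  height(37) = 1 + max(-1, 0) = 1
  height(34) = 1 + max(1, 1) = 2
  height(44) = 1 + max(-1, -1) = 0
  height(47) = 1 + max(0, -1) = 1
  height(43) = 1 + max(2, 1) = 3
  height(12) = 1 + max(0, 3) = 4
  height(5) = 1 + max(-1, 4) = 5
Height = 5


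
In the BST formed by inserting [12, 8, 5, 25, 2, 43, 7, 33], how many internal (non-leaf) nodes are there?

Tree built from: [12, 8, 5, 25, 2, 43, 7, 33]
Tree (level-order array): [12, 8, 25, 5, None, None, 43, 2, 7, 33]
Rule: An internal node has at least one child.
Per-node child counts:
  node 12: 2 child(ren)
  node 8: 1 child(ren)
  node 5: 2 child(ren)
  node 2: 0 child(ren)
  node 7: 0 child(ren)
  node 25: 1 child(ren)
  node 43: 1 child(ren)
  node 33: 0 child(ren)
Matching nodes: [12, 8, 5, 25, 43]
Count of internal (non-leaf) nodes: 5


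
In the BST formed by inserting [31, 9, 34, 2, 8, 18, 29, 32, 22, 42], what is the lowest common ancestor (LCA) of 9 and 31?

Tree insertion order: [31, 9, 34, 2, 8, 18, 29, 32, 22, 42]
Tree (level-order array): [31, 9, 34, 2, 18, 32, 42, None, 8, None, 29, None, None, None, None, None, None, 22]
In a BST, the LCA of p=9, q=31 is the first node v on the
root-to-leaf path with p <= v <= q (go left if both < v, right if both > v).
Walk from root:
  at 31: 9 <= 31 <= 31, this is the LCA
LCA = 31


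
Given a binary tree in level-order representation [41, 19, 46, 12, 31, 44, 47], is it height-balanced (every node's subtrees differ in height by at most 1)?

Tree (level-order array): [41, 19, 46, 12, 31, 44, 47]
Definition: a tree is height-balanced if, at every node, |h(left) - h(right)| <= 1 (empty subtree has height -1).
Bottom-up per-node check:
  node 12: h_left=-1, h_right=-1, diff=0 [OK], height=0
  node 31: h_left=-1, h_right=-1, diff=0 [OK], height=0
  node 19: h_left=0, h_right=0, diff=0 [OK], height=1
  node 44: h_left=-1, h_right=-1, diff=0 [OK], height=0
  node 47: h_left=-1, h_right=-1, diff=0 [OK], height=0
  node 46: h_left=0, h_right=0, diff=0 [OK], height=1
  node 41: h_left=1, h_right=1, diff=0 [OK], height=2
All nodes satisfy the balance condition.
Result: Balanced


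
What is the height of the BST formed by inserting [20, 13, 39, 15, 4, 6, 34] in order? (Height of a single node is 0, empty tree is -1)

Insertion order: [20, 13, 39, 15, 4, 6, 34]
Tree (level-order array): [20, 13, 39, 4, 15, 34, None, None, 6]
Compute height bottom-up (empty subtree = -1):
  height(6) = 1 + max(-1, -1) = 0
  height(4) = 1 + max(-1, 0) = 1
  height(15) = 1 + max(-1, -1) = 0
  height(13) = 1 + max(1, 0) = 2
  height(34) = 1 + max(-1, -1) = 0
  height(39) = 1 + max(0, -1) = 1
  height(20) = 1 + max(2, 1) = 3
Height = 3


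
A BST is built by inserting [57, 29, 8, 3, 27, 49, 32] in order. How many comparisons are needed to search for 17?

Search path for 17: 57 -> 29 -> 8 -> 27
Found: False
Comparisons: 4


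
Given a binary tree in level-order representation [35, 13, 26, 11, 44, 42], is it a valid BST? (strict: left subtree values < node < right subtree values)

Level-order array: [35, 13, 26, 11, 44, 42]
Validate using subtree bounds (lo, hi): at each node, require lo < value < hi,
then recurse left with hi=value and right with lo=value.
Preorder trace (stopping at first violation):
  at node 35 with bounds (-inf, +inf): OK
  at node 13 with bounds (-inf, 35): OK
  at node 11 with bounds (-inf, 13): OK
  at node 44 with bounds (13, 35): VIOLATION
Node 44 violates its bound: not (13 < 44 < 35).
Result: Not a valid BST


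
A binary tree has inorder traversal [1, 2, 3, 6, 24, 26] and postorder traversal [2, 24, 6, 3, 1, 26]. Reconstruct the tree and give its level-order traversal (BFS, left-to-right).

Inorder:   [1, 2, 3, 6, 24, 26]
Postorder: [2, 24, 6, 3, 1, 26]
Algorithm: postorder visits root last, so walk postorder right-to-left;
each value is the root of the current inorder slice — split it at that
value, recurse on the right subtree first, then the left.
Recursive splits:
  root=26; inorder splits into left=[1, 2, 3, 6, 24], right=[]
  root=1; inorder splits into left=[], right=[2, 3, 6, 24]
  root=3; inorder splits into left=[2], right=[6, 24]
  root=6; inorder splits into left=[], right=[24]
  root=24; inorder splits into left=[], right=[]
  root=2; inorder splits into left=[], right=[]
Reconstructed level-order: [26, 1, 3, 2, 6, 24]


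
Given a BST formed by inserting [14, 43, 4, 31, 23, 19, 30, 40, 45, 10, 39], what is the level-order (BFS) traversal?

Tree insertion order: [14, 43, 4, 31, 23, 19, 30, 40, 45, 10, 39]
Tree (level-order array): [14, 4, 43, None, 10, 31, 45, None, None, 23, 40, None, None, 19, 30, 39]
BFS from the root, enqueuing left then right child of each popped node:
  queue [14] -> pop 14, enqueue [4, 43], visited so far: [14]
  queue [4, 43] -> pop 4, enqueue [10], visited so far: [14, 4]
  queue [43, 10] -> pop 43, enqueue [31, 45], visited so far: [14, 4, 43]
  queue [10, 31, 45] -> pop 10, enqueue [none], visited so far: [14, 4, 43, 10]
  queue [31, 45] -> pop 31, enqueue [23, 40], visited so far: [14, 4, 43, 10, 31]
  queue [45, 23, 40] -> pop 45, enqueue [none], visited so far: [14, 4, 43, 10, 31, 45]
  queue [23, 40] -> pop 23, enqueue [19, 30], visited so far: [14, 4, 43, 10, 31, 45, 23]
  queue [40, 19, 30] -> pop 40, enqueue [39], visited so far: [14, 4, 43, 10, 31, 45, 23, 40]
  queue [19, 30, 39] -> pop 19, enqueue [none], visited so far: [14, 4, 43, 10, 31, 45, 23, 40, 19]
  queue [30, 39] -> pop 30, enqueue [none], visited so far: [14, 4, 43, 10, 31, 45, 23, 40, 19, 30]
  queue [39] -> pop 39, enqueue [none], visited so far: [14, 4, 43, 10, 31, 45, 23, 40, 19, 30, 39]
Result: [14, 4, 43, 10, 31, 45, 23, 40, 19, 30, 39]


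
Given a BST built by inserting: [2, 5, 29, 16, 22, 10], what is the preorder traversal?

Tree insertion order: [2, 5, 29, 16, 22, 10]
Tree (level-order array): [2, None, 5, None, 29, 16, None, 10, 22]
Preorder traversal: [2, 5, 29, 16, 10, 22]


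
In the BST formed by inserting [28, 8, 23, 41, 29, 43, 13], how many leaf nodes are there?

Tree built from: [28, 8, 23, 41, 29, 43, 13]
Tree (level-order array): [28, 8, 41, None, 23, 29, 43, 13]
Rule: A leaf has 0 children.
Per-node child counts:
  node 28: 2 child(ren)
  node 8: 1 child(ren)
  node 23: 1 child(ren)
  node 13: 0 child(ren)
  node 41: 2 child(ren)
  node 29: 0 child(ren)
  node 43: 0 child(ren)
Matching nodes: [13, 29, 43]
Count of leaf nodes: 3


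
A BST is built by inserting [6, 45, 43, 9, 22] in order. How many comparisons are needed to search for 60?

Search path for 60: 6 -> 45
Found: False
Comparisons: 2


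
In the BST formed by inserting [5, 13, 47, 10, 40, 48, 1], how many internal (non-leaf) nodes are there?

Tree built from: [5, 13, 47, 10, 40, 48, 1]
Tree (level-order array): [5, 1, 13, None, None, 10, 47, None, None, 40, 48]
Rule: An internal node has at least one child.
Per-node child counts:
  node 5: 2 child(ren)
  node 1: 0 child(ren)
  node 13: 2 child(ren)
  node 10: 0 child(ren)
  node 47: 2 child(ren)
  node 40: 0 child(ren)
  node 48: 0 child(ren)
Matching nodes: [5, 13, 47]
Count of internal (non-leaf) nodes: 3


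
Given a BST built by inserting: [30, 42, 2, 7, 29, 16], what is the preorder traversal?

Tree insertion order: [30, 42, 2, 7, 29, 16]
Tree (level-order array): [30, 2, 42, None, 7, None, None, None, 29, 16]
Preorder traversal: [30, 2, 7, 29, 16, 42]


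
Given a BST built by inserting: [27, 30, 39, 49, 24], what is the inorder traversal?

Tree insertion order: [27, 30, 39, 49, 24]
Tree (level-order array): [27, 24, 30, None, None, None, 39, None, 49]
Inorder traversal: [24, 27, 30, 39, 49]


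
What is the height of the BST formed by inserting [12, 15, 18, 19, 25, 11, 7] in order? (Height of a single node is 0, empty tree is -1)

Insertion order: [12, 15, 18, 19, 25, 11, 7]
Tree (level-order array): [12, 11, 15, 7, None, None, 18, None, None, None, 19, None, 25]
Compute height bottom-up (empty subtree = -1):
  height(7) = 1 + max(-1, -1) = 0
  height(11) = 1 + max(0, -1) = 1
  height(25) = 1 + max(-1, -1) = 0
  height(19) = 1 + max(-1, 0) = 1
  height(18) = 1 + max(-1, 1) = 2
  height(15) = 1 + max(-1, 2) = 3
  height(12) = 1 + max(1, 3) = 4
Height = 4


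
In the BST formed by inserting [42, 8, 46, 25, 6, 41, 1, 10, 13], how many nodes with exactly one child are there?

Tree built from: [42, 8, 46, 25, 6, 41, 1, 10, 13]
Tree (level-order array): [42, 8, 46, 6, 25, None, None, 1, None, 10, 41, None, None, None, 13]
Rule: These are nodes with exactly 1 non-null child.
Per-node child counts:
  node 42: 2 child(ren)
  node 8: 2 child(ren)
  node 6: 1 child(ren)
  node 1: 0 child(ren)
  node 25: 2 child(ren)
  node 10: 1 child(ren)
  node 13: 0 child(ren)
  node 41: 0 child(ren)
  node 46: 0 child(ren)
Matching nodes: [6, 10]
Count of nodes with exactly one child: 2


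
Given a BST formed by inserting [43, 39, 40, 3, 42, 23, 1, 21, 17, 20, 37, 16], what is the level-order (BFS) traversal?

Tree insertion order: [43, 39, 40, 3, 42, 23, 1, 21, 17, 20, 37, 16]
Tree (level-order array): [43, 39, None, 3, 40, 1, 23, None, 42, None, None, 21, 37, None, None, 17, None, None, None, 16, 20]
BFS from the root, enqueuing left then right child of each popped node:
  queue [43] -> pop 43, enqueue [39], visited so far: [43]
  queue [39] -> pop 39, enqueue [3, 40], visited so far: [43, 39]
  queue [3, 40] -> pop 3, enqueue [1, 23], visited so far: [43, 39, 3]
  queue [40, 1, 23] -> pop 40, enqueue [42], visited so far: [43, 39, 3, 40]
  queue [1, 23, 42] -> pop 1, enqueue [none], visited so far: [43, 39, 3, 40, 1]
  queue [23, 42] -> pop 23, enqueue [21, 37], visited so far: [43, 39, 3, 40, 1, 23]
  queue [42, 21, 37] -> pop 42, enqueue [none], visited so far: [43, 39, 3, 40, 1, 23, 42]
  queue [21, 37] -> pop 21, enqueue [17], visited so far: [43, 39, 3, 40, 1, 23, 42, 21]
  queue [37, 17] -> pop 37, enqueue [none], visited so far: [43, 39, 3, 40, 1, 23, 42, 21, 37]
  queue [17] -> pop 17, enqueue [16, 20], visited so far: [43, 39, 3, 40, 1, 23, 42, 21, 37, 17]
  queue [16, 20] -> pop 16, enqueue [none], visited so far: [43, 39, 3, 40, 1, 23, 42, 21, 37, 17, 16]
  queue [20] -> pop 20, enqueue [none], visited so far: [43, 39, 3, 40, 1, 23, 42, 21, 37, 17, 16, 20]
Result: [43, 39, 3, 40, 1, 23, 42, 21, 37, 17, 16, 20]


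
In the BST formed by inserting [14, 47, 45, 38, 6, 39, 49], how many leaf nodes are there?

Tree built from: [14, 47, 45, 38, 6, 39, 49]
Tree (level-order array): [14, 6, 47, None, None, 45, 49, 38, None, None, None, None, 39]
Rule: A leaf has 0 children.
Per-node child counts:
  node 14: 2 child(ren)
  node 6: 0 child(ren)
  node 47: 2 child(ren)
  node 45: 1 child(ren)
  node 38: 1 child(ren)
  node 39: 0 child(ren)
  node 49: 0 child(ren)
Matching nodes: [6, 39, 49]
Count of leaf nodes: 3


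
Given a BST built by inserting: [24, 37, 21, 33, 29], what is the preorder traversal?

Tree insertion order: [24, 37, 21, 33, 29]
Tree (level-order array): [24, 21, 37, None, None, 33, None, 29]
Preorder traversal: [24, 21, 37, 33, 29]


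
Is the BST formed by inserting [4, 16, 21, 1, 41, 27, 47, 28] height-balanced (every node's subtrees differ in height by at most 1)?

Tree (level-order array): [4, 1, 16, None, None, None, 21, None, 41, 27, 47, None, 28]
Definition: a tree is height-balanced if, at every node, |h(left) - h(right)| <= 1 (empty subtree has height -1).
Bottom-up per-node check:
  node 1: h_left=-1, h_right=-1, diff=0 [OK], height=0
  node 28: h_left=-1, h_right=-1, diff=0 [OK], height=0
  node 27: h_left=-1, h_right=0, diff=1 [OK], height=1
  node 47: h_left=-1, h_right=-1, diff=0 [OK], height=0
  node 41: h_left=1, h_right=0, diff=1 [OK], height=2
  node 21: h_left=-1, h_right=2, diff=3 [FAIL (|-1-2|=3 > 1)], height=3
  node 16: h_left=-1, h_right=3, diff=4 [FAIL (|-1-3|=4 > 1)], height=4
  node 4: h_left=0, h_right=4, diff=4 [FAIL (|0-4|=4 > 1)], height=5
Node 21 violates the condition: |-1 - 2| = 3 > 1.
Result: Not balanced


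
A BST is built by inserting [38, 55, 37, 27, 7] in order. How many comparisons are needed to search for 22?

Search path for 22: 38 -> 37 -> 27 -> 7
Found: False
Comparisons: 4


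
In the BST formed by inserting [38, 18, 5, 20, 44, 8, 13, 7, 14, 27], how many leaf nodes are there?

Tree built from: [38, 18, 5, 20, 44, 8, 13, 7, 14, 27]
Tree (level-order array): [38, 18, 44, 5, 20, None, None, None, 8, None, 27, 7, 13, None, None, None, None, None, 14]
Rule: A leaf has 0 children.
Per-node child counts:
  node 38: 2 child(ren)
  node 18: 2 child(ren)
  node 5: 1 child(ren)
  node 8: 2 child(ren)
  node 7: 0 child(ren)
  node 13: 1 child(ren)
  node 14: 0 child(ren)
  node 20: 1 child(ren)
  node 27: 0 child(ren)
  node 44: 0 child(ren)
Matching nodes: [7, 14, 27, 44]
Count of leaf nodes: 4


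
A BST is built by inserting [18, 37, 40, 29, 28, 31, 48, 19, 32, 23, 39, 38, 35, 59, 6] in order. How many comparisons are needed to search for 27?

Search path for 27: 18 -> 37 -> 29 -> 28 -> 19 -> 23
Found: False
Comparisons: 6


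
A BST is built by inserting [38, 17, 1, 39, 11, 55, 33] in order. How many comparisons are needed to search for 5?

Search path for 5: 38 -> 17 -> 1 -> 11
Found: False
Comparisons: 4


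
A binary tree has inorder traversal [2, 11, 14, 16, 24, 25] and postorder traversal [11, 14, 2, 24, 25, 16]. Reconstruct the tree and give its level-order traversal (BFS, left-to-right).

Inorder:   [2, 11, 14, 16, 24, 25]
Postorder: [11, 14, 2, 24, 25, 16]
Algorithm: postorder visits root last, so walk postorder right-to-left;
each value is the root of the current inorder slice — split it at that
value, recurse on the right subtree first, then the left.
Recursive splits:
  root=16; inorder splits into left=[2, 11, 14], right=[24, 25]
  root=25; inorder splits into left=[24], right=[]
  root=24; inorder splits into left=[], right=[]
  root=2; inorder splits into left=[], right=[11, 14]
  root=14; inorder splits into left=[11], right=[]
  root=11; inorder splits into left=[], right=[]
Reconstructed level-order: [16, 2, 25, 14, 24, 11]


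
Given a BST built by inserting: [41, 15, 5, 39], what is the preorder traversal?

Tree insertion order: [41, 15, 5, 39]
Tree (level-order array): [41, 15, None, 5, 39]
Preorder traversal: [41, 15, 5, 39]


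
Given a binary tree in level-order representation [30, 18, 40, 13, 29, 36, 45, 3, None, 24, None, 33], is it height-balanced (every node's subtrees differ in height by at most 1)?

Tree (level-order array): [30, 18, 40, 13, 29, 36, 45, 3, None, 24, None, 33]
Definition: a tree is height-balanced if, at every node, |h(left) - h(right)| <= 1 (empty subtree has height -1).
Bottom-up per-node check:
  node 3: h_left=-1, h_right=-1, diff=0 [OK], height=0
  node 13: h_left=0, h_right=-1, diff=1 [OK], height=1
  node 24: h_left=-1, h_right=-1, diff=0 [OK], height=0
  node 29: h_left=0, h_right=-1, diff=1 [OK], height=1
  node 18: h_left=1, h_right=1, diff=0 [OK], height=2
  node 33: h_left=-1, h_right=-1, diff=0 [OK], height=0
  node 36: h_left=0, h_right=-1, diff=1 [OK], height=1
  node 45: h_left=-1, h_right=-1, diff=0 [OK], height=0
  node 40: h_left=1, h_right=0, diff=1 [OK], height=2
  node 30: h_left=2, h_right=2, diff=0 [OK], height=3
All nodes satisfy the balance condition.
Result: Balanced


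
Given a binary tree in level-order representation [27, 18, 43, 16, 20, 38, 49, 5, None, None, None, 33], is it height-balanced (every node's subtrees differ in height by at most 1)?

Tree (level-order array): [27, 18, 43, 16, 20, 38, 49, 5, None, None, None, 33]
Definition: a tree is height-balanced if, at every node, |h(left) - h(right)| <= 1 (empty subtree has height -1).
Bottom-up per-node check:
  node 5: h_left=-1, h_right=-1, diff=0 [OK], height=0
  node 16: h_left=0, h_right=-1, diff=1 [OK], height=1
  node 20: h_left=-1, h_right=-1, diff=0 [OK], height=0
  node 18: h_left=1, h_right=0, diff=1 [OK], height=2
  node 33: h_left=-1, h_right=-1, diff=0 [OK], height=0
  node 38: h_left=0, h_right=-1, diff=1 [OK], height=1
  node 49: h_left=-1, h_right=-1, diff=0 [OK], height=0
  node 43: h_left=1, h_right=0, diff=1 [OK], height=2
  node 27: h_left=2, h_right=2, diff=0 [OK], height=3
All nodes satisfy the balance condition.
Result: Balanced


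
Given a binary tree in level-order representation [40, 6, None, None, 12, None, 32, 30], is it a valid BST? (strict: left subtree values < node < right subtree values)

Level-order array: [40, 6, None, None, 12, None, 32, 30]
Validate using subtree bounds (lo, hi): at each node, require lo < value < hi,
then recurse left with hi=value and right with lo=value.
Preorder trace (stopping at first violation):
  at node 40 with bounds (-inf, +inf): OK
  at node 6 with bounds (-inf, 40): OK
  at node 12 with bounds (6, 40): OK
  at node 32 with bounds (12, 40): OK
  at node 30 with bounds (12, 32): OK
No violation found at any node.
Result: Valid BST


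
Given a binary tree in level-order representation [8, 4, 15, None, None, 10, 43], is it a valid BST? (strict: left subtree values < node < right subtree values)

Level-order array: [8, 4, 15, None, None, 10, 43]
Validate using subtree bounds (lo, hi): at each node, require lo < value < hi,
then recurse left with hi=value and right with lo=value.
Preorder trace (stopping at first violation):
  at node 8 with bounds (-inf, +inf): OK
  at node 4 with bounds (-inf, 8): OK
  at node 15 with bounds (8, +inf): OK
  at node 10 with bounds (8, 15): OK
  at node 43 with bounds (15, +inf): OK
No violation found at any node.
Result: Valid BST


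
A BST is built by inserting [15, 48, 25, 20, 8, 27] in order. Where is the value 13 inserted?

Starting tree (level order): [15, 8, 48, None, None, 25, None, 20, 27]
Insertion path: 15 -> 8
Result: insert 13 as right child of 8
Final tree (level order): [15, 8, 48, None, 13, 25, None, None, None, 20, 27]


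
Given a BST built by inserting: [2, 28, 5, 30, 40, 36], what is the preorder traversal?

Tree insertion order: [2, 28, 5, 30, 40, 36]
Tree (level-order array): [2, None, 28, 5, 30, None, None, None, 40, 36]
Preorder traversal: [2, 28, 5, 30, 40, 36]


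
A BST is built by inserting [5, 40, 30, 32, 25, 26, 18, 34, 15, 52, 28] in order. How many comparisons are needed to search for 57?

Search path for 57: 5 -> 40 -> 52
Found: False
Comparisons: 3


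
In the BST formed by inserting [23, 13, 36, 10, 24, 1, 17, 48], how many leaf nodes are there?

Tree built from: [23, 13, 36, 10, 24, 1, 17, 48]
Tree (level-order array): [23, 13, 36, 10, 17, 24, 48, 1]
Rule: A leaf has 0 children.
Per-node child counts:
  node 23: 2 child(ren)
  node 13: 2 child(ren)
  node 10: 1 child(ren)
  node 1: 0 child(ren)
  node 17: 0 child(ren)
  node 36: 2 child(ren)
  node 24: 0 child(ren)
  node 48: 0 child(ren)
Matching nodes: [1, 17, 24, 48]
Count of leaf nodes: 4


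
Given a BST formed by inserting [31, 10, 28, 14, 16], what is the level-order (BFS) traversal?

Tree insertion order: [31, 10, 28, 14, 16]
Tree (level-order array): [31, 10, None, None, 28, 14, None, None, 16]
BFS from the root, enqueuing left then right child of each popped node:
  queue [31] -> pop 31, enqueue [10], visited so far: [31]
  queue [10] -> pop 10, enqueue [28], visited so far: [31, 10]
  queue [28] -> pop 28, enqueue [14], visited so far: [31, 10, 28]
  queue [14] -> pop 14, enqueue [16], visited so far: [31, 10, 28, 14]
  queue [16] -> pop 16, enqueue [none], visited so far: [31, 10, 28, 14, 16]
Result: [31, 10, 28, 14, 16]


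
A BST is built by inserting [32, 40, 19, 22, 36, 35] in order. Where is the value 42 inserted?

Starting tree (level order): [32, 19, 40, None, 22, 36, None, None, None, 35]
Insertion path: 32 -> 40
Result: insert 42 as right child of 40
Final tree (level order): [32, 19, 40, None, 22, 36, 42, None, None, 35]


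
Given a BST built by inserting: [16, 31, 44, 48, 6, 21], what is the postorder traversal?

Tree insertion order: [16, 31, 44, 48, 6, 21]
Tree (level-order array): [16, 6, 31, None, None, 21, 44, None, None, None, 48]
Postorder traversal: [6, 21, 48, 44, 31, 16]


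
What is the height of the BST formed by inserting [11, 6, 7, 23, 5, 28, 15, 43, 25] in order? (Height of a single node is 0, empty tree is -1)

Insertion order: [11, 6, 7, 23, 5, 28, 15, 43, 25]
Tree (level-order array): [11, 6, 23, 5, 7, 15, 28, None, None, None, None, None, None, 25, 43]
Compute height bottom-up (empty subtree = -1):
  height(5) = 1 + max(-1, -1) = 0
  height(7) = 1 + max(-1, -1) = 0
  height(6) = 1 + max(0, 0) = 1
  height(15) = 1 + max(-1, -1) = 0
  height(25) = 1 + max(-1, -1) = 0
  height(43) = 1 + max(-1, -1) = 0
  height(28) = 1 + max(0, 0) = 1
  height(23) = 1 + max(0, 1) = 2
  height(11) = 1 + max(1, 2) = 3
Height = 3


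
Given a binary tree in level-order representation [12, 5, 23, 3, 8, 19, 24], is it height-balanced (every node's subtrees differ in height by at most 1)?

Tree (level-order array): [12, 5, 23, 3, 8, 19, 24]
Definition: a tree is height-balanced if, at every node, |h(left) - h(right)| <= 1 (empty subtree has height -1).
Bottom-up per-node check:
  node 3: h_left=-1, h_right=-1, diff=0 [OK], height=0
  node 8: h_left=-1, h_right=-1, diff=0 [OK], height=0
  node 5: h_left=0, h_right=0, diff=0 [OK], height=1
  node 19: h_left=-1, h_right=-1, diff=0 [OK], height=0
  node 24: h_left=-1, h_right=-1, diff=0 [OK], height=0
  node 23: h_left=0, h_right=0, diff=0 [OK], height=1
  node 12: h_left=1, h_right=1, diff=0 [OK], height=2
All nodes satisfy the balance condition.
Result: Balanced


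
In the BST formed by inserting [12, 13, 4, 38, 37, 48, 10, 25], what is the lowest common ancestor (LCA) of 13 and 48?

Tree insertion order: [12, 13, 4, 38, 37, 48, 10, 25]
Tree (level-order array): [12, 4, 13, None, 10, None, 38, None, None, 37, 48, 25]
In a BST, the LCA of p=13, q=48 is the first node v on the
root-to-leaf path with p <= v <= q (go left if both < v, right if both > v).
Walk from root:
  at 12: both 13 and 48 > 12, go right
  at 13: 13 <= 13 <= 48, this is the LCA
LCA = 13


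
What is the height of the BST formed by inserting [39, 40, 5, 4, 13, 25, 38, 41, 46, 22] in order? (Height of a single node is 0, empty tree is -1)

Insertion order: [39, 40, 5, 4, 13, 25, 38, 41, 46, 22]
Tree (level-order array): [39, 5, 40, 4, 13, None, 41, None, None, None, 25, None, 46, 22, 38]
Compute height bottom-up (empty subtree = -1):
  height(4) = 1 + max(-1, -1) = 0
  height(22) = 1 + max(-1, -1) = 0
  height(38) = 1 + max(-1, -1) = 0
  height(25) = 1 + max(0, 0) = 1
  height(13) = 1 + max(-1, 1) = 2
  height(5) = 1 + max(0, 2) = 3
  height(46) = 1 + max(-1, -1) = 0
  height(41) = 1 + max(-1, 0) = 1
  height(40) = 1 + max(-1, 1) = 2
  height(39) = 1 + max(3, 2) = 4
Height = 4


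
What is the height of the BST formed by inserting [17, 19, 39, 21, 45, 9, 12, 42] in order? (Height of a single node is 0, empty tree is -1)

Insertion order: [17, 19, 39, 21, 45, 9, 12, 42]
Tree (level-order array): [17, 9, 19, None, 12, None, 39, None, None, 21, 45, None, None, 42]
Compute height bottom-up (empty subtree = -1):
  height(12) = 1 + max(-1, -1) = 0
  height(9) = 1 + max(-1, 0) = 1
  height(21) = 1 + max(-1, -1) = 0
  height(42) = 1 + max(-1, -1) = 0
  height(45) = 1 + max(0, -1) = 1
  height(39) = 1 + max(0, 1) = 2
  height(19) = 1 + max(-1, 2) = 3
  height(17) = 1 + max(1, 3) = 4
Height = 4


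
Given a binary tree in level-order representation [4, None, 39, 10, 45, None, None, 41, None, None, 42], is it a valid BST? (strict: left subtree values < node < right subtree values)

Level-order array: [4, None, 39, 10, 45, None, None, 41, None, None, 42]
Validate using subtree bounds (lo, hi): at each node, require lo < value < hi,
then recurse left with hi=value and right with lo=value.
Preorder trace (stopping at first violation):
  at node 4 with bounds (-inf, +inf): OK
  at node 39 with bounds (4, +inf): OK
  at node 10 with bounds (4, 39): OK
  at node 45 with bounds (39, +inf): OK
  at node 41 with bounds (39, 45): OK
  at node 42 with bounds (41, 45): OK
No violation found at any node.
Result: Valid BST


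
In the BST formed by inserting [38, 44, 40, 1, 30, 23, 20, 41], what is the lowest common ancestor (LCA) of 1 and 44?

Tree insertion order: [38, 44, 40, 1, 30, 23, 20, 41]
Tree (level-order array): [38, 1, 44, None, 30, 40, None, 23, None, None, 41, 20]
In a BST, the LCA of p=1, q=44 is the first node v on the
root-to-leaf path with p <= v <= q (go left if both < v, right if both > v).
Walk from root:
  at 38: 1 <= 38 <= 44, this is the LCA
LCA = 38


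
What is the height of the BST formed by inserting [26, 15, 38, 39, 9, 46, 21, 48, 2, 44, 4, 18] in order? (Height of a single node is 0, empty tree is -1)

Insertion order: [26, 15, 38, 39, 9, 46, 21, 48, 2, 44, 4, 18]
Tree (level-order array): [26, 15, 38, 9, 21, None, 39, 2, None, 18, None, None, 46, None, 4, None, None, 44, 48]
Compute height bottom-up (empty subtree = -1):
  height(4) = 1 + max(-1, -1) = 0
  height(2) = 1 + max(-1, 0) = 1
  height(9) = 1 + max(1, -1) = 2
  height(18) = 1 + max(-1, -1) = 0
  height(21) = 1 + max(0, -1) = 1
  height(15) = 1 + max(2, 1) = 3
  height(44) = 1 + max(-1, -1) = 0
  height(48) = 1 + max(-1, -1) = 0
  height(46) = 1 + max(0, 0) = 1
  height(39) = 1 + max(-1, 1) = 2
  height(38) = 1 + max(-1, 2) = 3
  height(26) = 1 + max(3, 3) = 4
Height = 4


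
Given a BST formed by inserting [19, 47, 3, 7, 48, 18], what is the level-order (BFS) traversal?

Tree insertion order: [19, 47, 3, 7, 48, 18]
Tree (level-order array): [19, 3, 47, None, 7, None, 48, None, 18]
BFS from the root, enqueuing left then right child of each popped node:
  queue [19] -> pop 19, enqueue [3, 47], visited so far: [19]
  queue [3, 47] -> pop 3, enqueue [7], visited so far: [19, 3]
  queue [47, 7] -> pop 47, enqueue [48], visited so far: [19, 3, 47]
  queue [7, 48] -> pop 7, enqueue [18], visited so far: [19, 3, 47, 7]
  queue [48, 18] -> pop 48, enqueue [none], visited so far: [19, 3, 47, 7, 48]
  queue [18] -> pop 18, enqueue [none], visited so far: [19, 3, 47, 7, 48, 18]
Result: [19, 3, 47, 7, 48, 18]


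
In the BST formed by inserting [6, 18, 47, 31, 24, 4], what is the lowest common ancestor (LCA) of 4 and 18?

Tree insertion order: [6, 18, 47, 31, 24, 4]
Tree (level-order array): [6, 4, 18, None, None, None, 47, 31, None, 24]
In a BST, the LCA of p=4, q=18 is the first node v on the
root-to-leaf path with p <= v <= q (go left if both < v, right if both > v).
Walk from root:
  at 6: 4 <= 6 <= 18, this is the LCA
LCA = 6


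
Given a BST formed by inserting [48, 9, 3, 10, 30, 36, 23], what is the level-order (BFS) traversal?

Tree insertion order: [48, 9, 3, 10, 30, 36, 23]
Tree (level-order array): [48, 9, None, 3, 10, None, None, None, 30, 23, 36]
BFS from the root, enqueuing left then right child of each popped node:
  queue [48] -> pop 48, enqueue [9], visited so far: [48]
  queue [9] -> pop 9, enqueue [3, 10], visited so far: [48, 9]
  queue [3, 10] -> pop 3, enqueue [none], visited so far: [48, 9, 3]
  queue [10] -> pop 10, enqueue [30], visited so far: [48, 9, 3, 10]
  queue [30] -> pop 30, enqueue [23, 36], visited so far: [48, 9, 3, 10, 30]
  queue [23, 36] -> pop 23, enqueue [none], visited so far: [48, 9, 3, 10, 30, 23]
  queue [36] -> pop 36, enqueue [none], visited so far: [48, 9, 3, 10, 30, 23, 36]
Result: [48, 9, 3, 10, 30, 23, 36]


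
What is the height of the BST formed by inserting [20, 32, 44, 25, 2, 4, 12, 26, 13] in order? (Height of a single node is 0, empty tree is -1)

Insertion order: [20, 32, 44, 25, 2, 4, 12, 26, 13]
Tree (level-order array): [20, 2, 32, None, 4, 25, 44, None, 12, None, 26, None, None, None, 13]
Compute height bottom-up (empty subtree = -1):
  height(13) = 1 + max(-1, -1) = 0
  height(12) = 1 + max(-1, 0) = 1
  height(4) = 1 + max(-1, 1) = 2
  height(2) = 1 + max(-1, 2) = 3
  height(26) = 1 + max(-1, -1) = 0
  height(25) = 1 + max(-1, 0) = 1
  height(44) = 1 + max(-1, -1) = 0
  height(32) = 1 + max(1, 0) = 2
  height(20) = 1 + max(3, 2) = 4
Height = 4


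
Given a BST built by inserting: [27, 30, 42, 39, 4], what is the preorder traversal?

Tree insertion order: [27, 30, 42, 39, 4]
Tree (level-order array): [27, 4, 30, None, None, None, 42, 39]
Preorder traversal: [27, 4, 30, 42, 39]


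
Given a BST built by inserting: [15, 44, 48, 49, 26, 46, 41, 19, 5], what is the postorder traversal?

Tree insertion order: [15, 44, 48, 49, 26, 46, 41, 19, 5]
Tree (level-order array): [15, 5, 44, None, None, 26, 48, 19, 41, 46, 49]
Postorder traversal: [5, 19, 41, 26, 46, 49, 48, 44, 15]


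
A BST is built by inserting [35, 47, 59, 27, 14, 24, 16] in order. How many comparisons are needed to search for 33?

Search path for 33: 35 -> 27
Found: False
Comparisons: 2


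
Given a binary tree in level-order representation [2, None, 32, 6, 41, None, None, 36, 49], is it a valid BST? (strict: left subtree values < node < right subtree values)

Level-order array: [2, None, 32, 6, 41, None, None, 36, 49]
Validate using subtree bounds (lo, hi): at each node, require lo < value < hi,
then recurse left with hi=value and right with lo=value.
Preorder trace (stopping at first violation):
  at node 2 with bounds (-inf, +inf): OK
  at node 32 with bounds (2, +inf): OK
  at node 6 with bounds (2, 32): OK
  at node 41 with bounds (32, +inf): OK
  at node 36 with bounds (32, 41): OK
  at node 49 with bounds (41, +inf): OK
No violation found at any node.
Result: Valid BST


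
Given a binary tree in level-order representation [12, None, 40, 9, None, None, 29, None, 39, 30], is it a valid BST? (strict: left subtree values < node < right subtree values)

Level-order array: [12, None, 40, 9, None, None, 29, None, 39, 30]
Validate using subtree bounds (lo, hi): at each node, require lo < value < hi,
then recurse left with hi=value and right with lo=value.
Preorder trace (stopping at first violation):
  at node 12 with bounds (-inf, +inf): OK
  at node 40 with bounds (12, +inf): OK
  at node 9 with bounds (12, 40): VIOLATION
Node 9 violates its bound: not (12 < 9 < 40).
Result: Not a valid BST


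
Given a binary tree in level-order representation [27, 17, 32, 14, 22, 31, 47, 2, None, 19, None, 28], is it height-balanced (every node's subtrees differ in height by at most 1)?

Tree (level-order array): [27, 17, 32, 14, 22, 31, 47, 2, None, 19, None, 28]
Definition: a tree is height-balanced if, at every node, |h(left) - h(right)| <= 1 (empty subtree has height -1).
Bottom-up per-node check:
  node 2: h_left=-1, h_right=-1, diff=0 [OK], height=0
  node 14: h_left=0, h_right=-1, diff=1 [OK], height=1
  node 19: h_left=-1, h_right=-1, diff=0 [OK], height=0
  node 22: h_left=0, h_right=-1, diff=1 [OK], height=1
  node 17: h_left=1, h_right=1, diff=0 [OK], height=2
  node 28: h_left=-1, h_right=-1, diff=0 [OK], height=0
  node 31: h_left=0, h_right=-1, diff=1 [OK], height=1
  node 47: h_left=-1, h_right=-1, diff=0 [OK], height=0
  node 32: h_left=1, h_right=0, diff=1 [OK], height=2
  node 27: h_left=2, h_right=2, diff=0 [OK], height=3
All nodes satisfy the balance condition.
Result: Balanced


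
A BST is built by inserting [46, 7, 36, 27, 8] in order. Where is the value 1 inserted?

Starting tree (level order): [46, 7, None, None, 36, 27, None, 8]
Insertion path: 46 -> 7
Result: insert 1 as left child of 7
Final tree (level order): [46, 7, None, 1, 36, None, None, 27, None, 8]


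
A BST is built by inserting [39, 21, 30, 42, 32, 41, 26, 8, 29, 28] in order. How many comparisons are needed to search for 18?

Search path for 18: 39 -> 21 -> 8
Found: False
Comparisons: 3


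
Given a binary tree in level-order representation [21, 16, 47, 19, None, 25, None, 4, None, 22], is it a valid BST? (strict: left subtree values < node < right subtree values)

Level-order array: [21, 16, 47, 19, None, 25, None, 4, None, 22]
Validate using subtree bounds (lo, hi): at each node, require lo < value < hi,
then recurse left with hi=value and right with lo=value.
Preorder trace (stopping at first violation):
  at node 21 with bounds (-inf, +inf): OK
  at node 16 with bounds (-inf, 21): OK
  at node 19 with bounds (-inf, 16): VIOLATION
Node 19 violates its bound: not (-inf < 19 < 16).
Result: Not a valid BST


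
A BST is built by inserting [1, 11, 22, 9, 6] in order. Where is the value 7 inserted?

Starting tree (level order): [1, None, 11, 9, 22, 6]
Insertion path: 1 -> 11 -> 9 -> 6
Result: insert 7 as right child of 6
Final tree (level order): [1, None, 11, 9, 22, 6, None, None, None, None, 7]


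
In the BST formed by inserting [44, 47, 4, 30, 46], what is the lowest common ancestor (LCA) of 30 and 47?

Tree insertion order: [44, 47, 4, 30, 46]
Tree (level-order array): [44, 4, 47, None, 30, 46]
In a BST, the LCA of p=30, q=47 is the first node v on the
root-to-leaf path with p <= v <= q (go left if both < v, right if both > v).
Walk from root:
  at 44: 30 <= 44 <= 47, this is the LCA
LCA = 44


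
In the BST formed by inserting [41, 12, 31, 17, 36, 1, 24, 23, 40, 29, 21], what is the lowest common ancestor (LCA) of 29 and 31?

Tree insertion order: [41, 12, 31, 17, 36, 1, 24, 23, 40, 29, 21]
Tree (level-order array): [41, 12, None, 1, 31, None, None, 17, 36, None, 24, None, 40, 23, 29, None, None, 21]
In a BST, the LCA of p=29, q=31 is the first node v on the
root-to-leaf path with p <= v <= q (go left if both < v, right if both > v).
Walk from root:
  at 41: both 29 and 31 < 41, go left
  at 12: both 29 and 31 > 12, go right
  at 31: 29 <= 31 <= 31, this is the LCA
LCA = 31


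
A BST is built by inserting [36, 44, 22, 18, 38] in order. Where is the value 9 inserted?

Starting tree (level order): [36, 22, 44, 18, None, 38]
Insertion path: 36 -> 22 -> 18
Result: insert 9 as left child of 18
Final tree (level order): [36, 22, 44, 18, None, 38, None, 9]


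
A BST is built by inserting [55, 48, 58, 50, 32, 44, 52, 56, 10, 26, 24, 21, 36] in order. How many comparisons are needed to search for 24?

Search path for 24: 55 -> 48 -> 32 -> 10 -> 26 -> 24
Found: True
Comparisons: 6


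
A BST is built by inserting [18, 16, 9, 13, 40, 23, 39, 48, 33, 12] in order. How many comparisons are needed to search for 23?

Search path for 23: 18 -> 40 -> 23
Found: True
Comparisons: 3


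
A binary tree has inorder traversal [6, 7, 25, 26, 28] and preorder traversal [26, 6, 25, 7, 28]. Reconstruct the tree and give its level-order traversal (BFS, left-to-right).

Inorder:  [6, 7, 25, 26, 28]
Preorder: [26, 6, 25, 7, 28]
Algorithm: preorder visits root first, so consume preorder in order;
for each root, split the current inorder slice at that value into
left-subtree inorder and right-subtree inorder, then recurse.
Recursive splits:
  root=26; inorder splits into left=[6, 7, 25], right=[28]
  root=6; inorder splits into left=[], right=[7, 25]
  root=25; inorder splits into left=[7], right=[]
  root=7; inorder splits into left=[], right=[]
  root=28; inorder splits into left=[], right=[]
Reconstructed level-order: [26, 6, 28, 25, 7]


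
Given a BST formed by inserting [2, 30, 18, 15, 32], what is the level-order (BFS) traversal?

Tree insertion order: [2, 30, 18, 15, 32]
Tree (level-order array): [2, None, 30, 18, 32, 15]
BFS from the root, enqueuing left then right child of each popped node:
  queue [2] -> pop 2, enqueue [30], visited so far: [2]
  queue [30] -> pop 30, enqueue [18, 32], visited so far: [2, 30]
  queue [18, 32] -> pop 18, enqueue [15], visited so far: [2, 30, 18]
  queue [32, 15] -> pop 32, enqueue [none], visited so far: [2, 30, 18, 32]
  queue [15] -> pop 15, enqueue [none], visited so far: [2, 30, 18, 32, 15]
Result: [2, 30, 18, 32, 15]


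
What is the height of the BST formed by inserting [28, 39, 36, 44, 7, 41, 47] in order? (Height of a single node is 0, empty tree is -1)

Insertion order: [28, 39, 36, 44, 7, 41, 47]
Tree (level-order array): [28, 7, 39, None, None, 36, 44, None, None, 41, 47]
Compute height bottom-up (empty subtree = -1):
  height(7) = 1 + max(-1, -1) = 0
  height(36) = 1 + max(-1, -1) = 0
  height(41) = 1 + max(-1, -1) = 0
  height(47) = 1 + max(-1, -1) = 0
  height(44) = 1 + max(0, 0) = 1
  height(39) = 1 + max(0, 1) = 2
  height(28) = 1 + max(0, 2) = 3
Height = 3
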